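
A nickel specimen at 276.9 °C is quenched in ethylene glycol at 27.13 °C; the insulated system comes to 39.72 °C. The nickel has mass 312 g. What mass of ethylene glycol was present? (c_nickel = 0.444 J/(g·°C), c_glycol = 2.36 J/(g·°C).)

Energy conservation, ΣQ = 0:
312×0.444×(39.72 − 276.9) + m×2.36×(39.72 − 27.13) = 0
29.71 m = 32856
m = 32856/29.71 ≈ 1106 g

m ≈ 1110 g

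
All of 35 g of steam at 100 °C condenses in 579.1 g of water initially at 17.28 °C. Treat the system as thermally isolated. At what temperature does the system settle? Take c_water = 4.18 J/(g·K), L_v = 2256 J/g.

T_f ≈ 52.8 °C

Setting the total heat transfer to zero:
latent heat released on condensation: 35×2256 = 78960; condensed water 100 °C→T: 146.3(T − 100); water warms: 579.1×4.18×(T − 17.28) = 2420.6(T − 17.28)
2566.9 T = 78960 + 14630 + 41829 = 135419
T ≈ 52.75 °C — below 100 °C, confirming all the steam condensed.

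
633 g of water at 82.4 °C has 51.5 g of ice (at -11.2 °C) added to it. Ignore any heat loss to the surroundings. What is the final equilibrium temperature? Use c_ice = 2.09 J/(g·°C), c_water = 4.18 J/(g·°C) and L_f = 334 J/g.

T_f ≈ 69.8 °C

Let T be the final temperature. ΣQ_i = 0:
ice -11.2→0 °C: 51.5·2.09·11.2 = 1205.5; melt ice: 51.5·334 = 17201; warm the meltwater: 215.27 T; water cools: 633·4.18·(T − 82.4) = 2645.9(T − 82.4)
2861.2 T = 218025 − 18407 = 199619
T ≈ 69.77 °C (positive, so assuming full melt was valid).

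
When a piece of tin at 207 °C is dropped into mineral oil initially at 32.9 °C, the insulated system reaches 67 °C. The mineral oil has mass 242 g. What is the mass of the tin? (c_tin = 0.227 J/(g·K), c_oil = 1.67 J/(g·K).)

m ≈ 434 g

Net heat exchanged in the isolated system is zero:
m·0.227·(67 − 207) + 242·1.67·(67 − 32.9) = 0
-31.78 m = -13781
m = -13781/-31.78 ≈ 433.6 g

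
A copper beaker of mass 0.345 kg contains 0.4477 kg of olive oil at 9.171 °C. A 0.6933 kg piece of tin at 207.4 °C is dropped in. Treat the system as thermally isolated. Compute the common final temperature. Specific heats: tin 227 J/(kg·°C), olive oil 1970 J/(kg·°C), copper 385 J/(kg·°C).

T_f ≈ 35.8 °C

Energy conservation, ΣQ = 0:
0.6933·227·(T − 207.4) + 0.4477·1970·(T − 9.171) + 0.345·385·(T − 9.171) = 0
1172.2 T = 41947
T = 41947 / 1172.2 = 35.8 °C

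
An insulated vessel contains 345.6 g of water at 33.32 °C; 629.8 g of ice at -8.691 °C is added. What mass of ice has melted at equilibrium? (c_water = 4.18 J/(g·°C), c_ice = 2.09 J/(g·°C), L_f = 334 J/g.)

Cooling the water to 0 °C releases 345.6·4.18·33.32 = 48134 J.
Of that, 629.8·2.09·8.691 = 11440 J goes to bring the ice to 0 °C, leaving 36695 J.
Melting all 629.8 g of ice would need 629.8·334 = 210353 J.
Since 36695 < 210353 J, not all the ice melts; equilibrium is at 0 °C.
m_melted·334 = 36695  ⇒  m_melted ≈ 109.9 g.

m_melted ≈ 110 g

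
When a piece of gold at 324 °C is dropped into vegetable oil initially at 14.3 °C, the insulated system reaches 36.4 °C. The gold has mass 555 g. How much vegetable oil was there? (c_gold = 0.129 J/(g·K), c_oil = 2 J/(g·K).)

m ≈ 466 g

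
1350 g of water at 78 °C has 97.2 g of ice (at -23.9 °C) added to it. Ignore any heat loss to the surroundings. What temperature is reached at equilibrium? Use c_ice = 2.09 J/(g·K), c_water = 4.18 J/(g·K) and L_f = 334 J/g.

T_f ≈ 66.6 °C

Taking heat into each body as positive, Σ m c ΔT = 0:
warm ice to 0 °C: 97.2×2.09×(0 − (-23.9)) = 4855.2
  latent heat to melt: 97.2×334 = 32465
  warm the meltwater: 406.3 T
  water: 5643(T − 78)
6049.3 T = 440154 − 37320 = 402834
T ≈ 66.59 °C (positive, so assuming full melt was valid).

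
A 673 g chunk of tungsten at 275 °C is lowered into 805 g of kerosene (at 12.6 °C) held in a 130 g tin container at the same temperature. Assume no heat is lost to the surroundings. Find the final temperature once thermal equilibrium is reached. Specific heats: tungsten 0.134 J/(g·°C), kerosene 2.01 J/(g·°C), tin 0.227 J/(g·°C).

Energy conservation, ΣQ = 0:
673×0.134×(T − 275) + 805×2.01×(T − 12.6) + 130×0.227×(T − 12.6) = 0
1737.7 T = 45559
T ≈ 26.22 °C

T_f ≈ 26.2 °C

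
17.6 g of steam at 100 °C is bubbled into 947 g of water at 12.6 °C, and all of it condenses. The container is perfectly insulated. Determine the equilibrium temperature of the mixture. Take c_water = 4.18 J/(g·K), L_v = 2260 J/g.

T_f ≈ 24.1 °C

Energy conservation, ΣQ = 0:
steam→water at 100 °C releases m L_v = 17.6×2260 = 39776; condensate cools 100→T: 17.6×4.18×(T − 100) = 73.57(T − 100); water warms: 947×4.18×(T − 12.6) = 3958.5(T − 12.6)
4032 T = 39776 + 7356.8 + 49877 = 97009
T ≈ 24.06 °C (< 100 °C, so full condensation is consistent).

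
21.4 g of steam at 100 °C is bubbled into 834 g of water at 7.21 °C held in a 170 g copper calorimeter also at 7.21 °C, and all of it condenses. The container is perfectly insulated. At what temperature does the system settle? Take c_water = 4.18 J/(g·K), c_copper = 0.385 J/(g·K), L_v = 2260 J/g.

T_f ≈ 22.8 °C

Heat gained plus heat lost sum to zero:
condense steam: −21.4×2260 = −48364; condensed water 100 °C→T: 89.45(T − 100); water warms: 834×4.18×(T − 7.21) = 3486.1(T − 7.21); copper cup: 170×0.385×(T − 7.21) = 65.45(T − 7.21)
3641 T = 48364 + 8945.2 + 25607 = 82916
T ≈ 22.77 °C, under the boiling point, so the assumption holds.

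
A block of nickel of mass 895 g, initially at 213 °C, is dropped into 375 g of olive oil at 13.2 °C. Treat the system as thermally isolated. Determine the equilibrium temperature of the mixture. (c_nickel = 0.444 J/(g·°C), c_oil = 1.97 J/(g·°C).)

T_f ≈ 83.1 °C

Setting the total heat transfer to zero:
895*0.444*(T − 213) + 375*1.97*(T − 13.2) = 0
397.38(T − 213) + 738.75(T − 13.2) = 0
1136.1 T = 94393
T ≈ 83.08 °C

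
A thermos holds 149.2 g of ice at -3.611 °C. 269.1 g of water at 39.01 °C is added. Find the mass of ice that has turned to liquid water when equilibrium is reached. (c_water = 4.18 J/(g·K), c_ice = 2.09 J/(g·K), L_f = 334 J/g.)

m_melted ≈ 128 g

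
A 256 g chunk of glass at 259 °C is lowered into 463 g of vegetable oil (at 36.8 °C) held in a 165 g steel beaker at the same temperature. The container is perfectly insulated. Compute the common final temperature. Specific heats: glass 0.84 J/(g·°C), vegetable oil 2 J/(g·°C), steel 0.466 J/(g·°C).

T_f ≈ 76.0 °C

Setting the total heat transfer to zero:
256·0.84·(T − 259) + 463·2·(T − 36.8) + 165·0.466·(T − 36.8) = 0
215.04(T − 259) + 926(T − 36.8) + 76.89(T − 36.8) = 0
(215.04 + 926 + 76.89) T = 215.04·259 + 926·36.8 + 76.89·36.8
T = 92602/1217.9 ≈ 76.03 °C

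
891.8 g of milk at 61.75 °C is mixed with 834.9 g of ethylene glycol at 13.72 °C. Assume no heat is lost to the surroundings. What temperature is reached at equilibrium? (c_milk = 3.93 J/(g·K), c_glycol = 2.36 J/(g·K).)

Taking heat into each body as positive, Σ m c ΔT = 0:
891.8×3.93×(T − 61.75) + 834.9×2.36×(T − 13.72) = 0
5475.1 T = 243453
T ≈ 44.47 °C

T_f ≈ 44.5 °C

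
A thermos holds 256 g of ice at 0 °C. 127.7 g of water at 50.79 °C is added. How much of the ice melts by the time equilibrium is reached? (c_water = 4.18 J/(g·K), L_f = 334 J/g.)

m_melted ≈ 81.2 g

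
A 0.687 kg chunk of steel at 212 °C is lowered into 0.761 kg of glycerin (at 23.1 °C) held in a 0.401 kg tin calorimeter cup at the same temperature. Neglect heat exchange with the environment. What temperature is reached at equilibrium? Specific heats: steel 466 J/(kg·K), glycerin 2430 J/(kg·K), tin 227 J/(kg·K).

T_f ≈ 49.9 °C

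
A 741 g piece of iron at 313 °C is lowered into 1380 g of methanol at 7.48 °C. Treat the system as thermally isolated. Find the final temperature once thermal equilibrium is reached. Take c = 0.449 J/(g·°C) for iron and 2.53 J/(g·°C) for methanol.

Net heat exchanged in the isolated system is zero:
741·0.449·(T − 313) + 1380·2.53·(T − 7.48) = 0
332.71(T − 313) + 3491.4(T − 7.48) = 0
3824.1 T = 130254
T = 130254/3824.1 ≈ 34.06 °C

T_f ≈ 34.1 °C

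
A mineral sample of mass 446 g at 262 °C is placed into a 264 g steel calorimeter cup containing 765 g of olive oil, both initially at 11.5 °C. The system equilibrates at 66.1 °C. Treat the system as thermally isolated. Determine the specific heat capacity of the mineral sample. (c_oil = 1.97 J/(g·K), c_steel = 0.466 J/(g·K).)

Taking heat into each body as positive, Σ m c ΔT = 0:
446·c·(66.1 − 262) + 765·1.97·(66.1 − 11.5) + 264·0.466·(66.1 − 11.5) = 0
-87371 c = -89002
c = -89002/-87371 ≈ 1.019 J/(g·K)

c ≈ 1.02 J/(g·K)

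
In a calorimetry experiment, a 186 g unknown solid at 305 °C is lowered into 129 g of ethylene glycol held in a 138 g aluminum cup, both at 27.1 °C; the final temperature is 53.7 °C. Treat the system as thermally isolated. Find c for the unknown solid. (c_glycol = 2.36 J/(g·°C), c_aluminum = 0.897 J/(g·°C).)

c ≈ 0.244 J/(g·°C)

Conservation of energy gives ΣQ = 0:
186×c×(53.7 − 305) + 129×2.36×(53.7 − 27.1) + 138×0.897×(53.7 − 27.1) = 0
-46742 c = -11391
c = -11391/-46742 ≈ 0.2437 J/(g·°C)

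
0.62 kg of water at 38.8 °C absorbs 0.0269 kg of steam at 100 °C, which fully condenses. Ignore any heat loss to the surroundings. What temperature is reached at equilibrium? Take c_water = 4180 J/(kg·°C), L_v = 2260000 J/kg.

T_f ≈ 63.8 °C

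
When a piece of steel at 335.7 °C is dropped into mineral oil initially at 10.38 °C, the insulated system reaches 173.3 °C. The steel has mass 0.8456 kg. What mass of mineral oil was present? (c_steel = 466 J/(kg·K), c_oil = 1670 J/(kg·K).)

Heat gained plus heat lost sum to zero:
0.8456×466×(173.3 − 335.7) + m×1670×(173.3 − 10.38) = 0
272076 m = 63994
m = 63994/272076 ≈ 0.2352 kg

m ≈ 0.235 kg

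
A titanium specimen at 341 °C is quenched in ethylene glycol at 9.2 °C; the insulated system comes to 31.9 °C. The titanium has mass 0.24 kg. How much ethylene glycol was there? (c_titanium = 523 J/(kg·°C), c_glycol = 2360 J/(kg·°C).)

Heat lost by the titanium = heat gained by the glycol:
0.24·523·(341 − 31.9) = m·2360·(31.9 − 9.2)
53572 m = 38798  ⇒  m ≈ 0.7242 kg

m ≈ 0.724 kg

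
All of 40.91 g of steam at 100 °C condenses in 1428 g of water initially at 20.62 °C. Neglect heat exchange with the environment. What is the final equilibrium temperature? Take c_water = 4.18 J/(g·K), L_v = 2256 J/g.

T_f ≈ 37.9 °C

Let T be the final temperature. ΣQ_i = 0:
steam→water at 100 °C releases m L_v = 40.91×2256 = 92293
  condensed water 100 °C→T: 171(T − 100)
  original water: 5969(T − 20.62)
6140 T = 92293 + 17100 + 123082 = 232475
T ≈ 37.86 °C, under the boiling point, so the assumption holds.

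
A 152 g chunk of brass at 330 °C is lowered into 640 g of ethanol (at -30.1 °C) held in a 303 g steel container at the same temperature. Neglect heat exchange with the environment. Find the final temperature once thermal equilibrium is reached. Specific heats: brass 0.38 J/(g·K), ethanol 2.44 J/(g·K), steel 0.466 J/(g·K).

T_f ≈ -18.3 °C

Conservation of energy gives ΣQ = 0:
152·0.38·(T − 330) + 640·2.44·(T − (-30.1)) + 303·0.466·(T − (-30.1)) = 0
57.76(T − 330) + 1561.6(T − (-30.1)) + 141.2(T − (-30.1)) = 0
(57.76 + 1561.6 + 141.2) T = 57.76·330 + 1561.6·(-30.1) + 141.2·(-30.1)
T ≈ -18.29 °C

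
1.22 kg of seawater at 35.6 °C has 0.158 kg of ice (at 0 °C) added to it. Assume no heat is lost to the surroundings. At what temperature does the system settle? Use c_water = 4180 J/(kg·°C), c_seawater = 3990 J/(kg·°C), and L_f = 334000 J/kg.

Energy conservation, ΣQ = 0:
melt ice: 0.158×334000 = 52772; warm the meltwater: 660.44 T; seawater: 4867.8(T − 35.6)
5528.2 T = 173294 − 52772 = 120522
T ≈ 21.80 °C. Since T > 0 °C, the all-ice-melts assumption holds.

T_f ≈ 21.8 °C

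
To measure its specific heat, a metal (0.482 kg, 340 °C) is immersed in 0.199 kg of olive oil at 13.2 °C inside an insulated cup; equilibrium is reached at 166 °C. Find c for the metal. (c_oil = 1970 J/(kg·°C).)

Heat lost by the metal = heat gained by the oil:
0.482×c×(340 − 166) = 0.199×1970×(166 − 13.2)
83.87 c = 59902  ⇒  c ≈ 714.2 J/(kg·°C)

c ≈ 714 J/(kg·°C)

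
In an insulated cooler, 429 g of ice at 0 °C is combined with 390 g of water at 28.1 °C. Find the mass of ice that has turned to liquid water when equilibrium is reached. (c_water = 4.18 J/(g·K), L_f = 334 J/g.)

Heat available from the water dropping to 0 °C: 390·4.18·28.1 = 45809 J.
To melt every bit of ice: 429·334 = 143286 J.
Since 45809 < 143286 J, not all the ice melts; equilibrium is at 0 °C.
m_melt = 45809 / L_f = 137.2 g.

m_melted ≈ 137 g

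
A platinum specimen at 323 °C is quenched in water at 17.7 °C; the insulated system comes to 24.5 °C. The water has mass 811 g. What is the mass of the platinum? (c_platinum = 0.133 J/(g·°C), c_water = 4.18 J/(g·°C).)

|Q_platinum| = |Q_water|:
m×0.133×(323 − 24.5) = 811×4.18×(24.5 − 17.7)
39.7 m = 23052  ⇒  m ≈ 580.6 g

m ≈ 581 g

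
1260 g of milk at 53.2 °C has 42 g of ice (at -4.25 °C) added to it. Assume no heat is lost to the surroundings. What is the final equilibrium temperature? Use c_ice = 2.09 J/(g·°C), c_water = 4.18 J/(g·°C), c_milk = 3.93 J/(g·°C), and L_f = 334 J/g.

Energy balance with sensible and latent terms:
ice -4.25→0 °C: 42×2.09×4.25 = 373.06; fusion: m_ice L_f = 42×334 = 14028; meltwater 0→T: 42×4.18×T = 175.56 T; milk: 4951.8(T − 53.2)
5127.4 T = 263436 − 14401 = 249035
T ≈ 48.57 °C. Since T > 0 °C, the all-ice-melts assumption holds.

T_f ≈ 48.6 °C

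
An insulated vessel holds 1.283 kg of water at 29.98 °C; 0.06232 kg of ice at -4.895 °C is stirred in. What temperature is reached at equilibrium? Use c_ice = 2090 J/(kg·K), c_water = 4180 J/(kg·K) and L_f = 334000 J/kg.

T_f ≈ 24.8 °C

Energy conservation, ΣQ = 0:
ice -4.895→0 °C: 0.06232·2090·4.895 = 637.57; melt ice: 0.06232·334000 = 20815; warm the meltwater: 260.5 T; water: 5362.9(T − 29.98)
5623.4 T = 160781 − 21452 = 139328
T ≈ 24.78 °C — above 0 °C, consistent with complete melting.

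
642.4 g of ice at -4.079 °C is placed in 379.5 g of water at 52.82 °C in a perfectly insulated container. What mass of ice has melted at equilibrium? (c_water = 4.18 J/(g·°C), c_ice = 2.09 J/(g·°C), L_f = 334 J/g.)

m_melted ≈ 234 g

Cooling the water to 0 °C releases 379.5·4.18·52.82 = 83789 J.
Warming the ice to 0 °C takes 642.4·2.09·4.079 = 5476.5 J, leaving 78312 J for melting.
To melt every bit of ice: 642.4·334 = 214562 J.
That's not enough to melt it all — equilibrium is at 0 °C with ice remaining.
Mass melted = 78312/334 ≈ 234.5 g.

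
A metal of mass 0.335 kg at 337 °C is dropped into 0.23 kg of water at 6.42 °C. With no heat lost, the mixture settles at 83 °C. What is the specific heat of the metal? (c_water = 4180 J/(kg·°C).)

c ≈ 865 J/(kg·°C)

Taking heat into each body as positive, Σ m c ΔT = 0:
0.335·c·(83 − 337) + 0.23·4180·(83 − 6.42) = 0
-85.09 c = -73624
c = -73624/-85.09 ≈ 865.2 J/(kg·°C)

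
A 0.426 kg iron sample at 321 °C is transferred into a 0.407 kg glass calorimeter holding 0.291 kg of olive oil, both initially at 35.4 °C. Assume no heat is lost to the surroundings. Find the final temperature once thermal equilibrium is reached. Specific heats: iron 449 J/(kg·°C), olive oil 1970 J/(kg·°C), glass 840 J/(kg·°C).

Conservation of energy gives ΣQ = 0:
0.426*449*(T − 321) + 0.291*1970*(T − 35.4) + 0.407*840*(T − 35.4) = 0
191.27(T − 321) + 573.27(T − 35.4) + 341.88(T − 35.4) = 0
1106.4 T = 93795
T = 93795/1106.4 ≈ 84.77 °C

T_f ≈ 84.8 °C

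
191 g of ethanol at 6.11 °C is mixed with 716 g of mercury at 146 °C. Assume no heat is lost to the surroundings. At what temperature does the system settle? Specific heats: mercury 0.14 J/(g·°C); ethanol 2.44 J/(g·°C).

T_f = Σ m_i c_i T_i / Σ m_i c_i:
T_f = (100.24·146 + 466.04·6.11) / (100.24 + 466.04)
    = 17483 / 566.28 ≈ 30.87 °C

T_f ≈ 30.9 °C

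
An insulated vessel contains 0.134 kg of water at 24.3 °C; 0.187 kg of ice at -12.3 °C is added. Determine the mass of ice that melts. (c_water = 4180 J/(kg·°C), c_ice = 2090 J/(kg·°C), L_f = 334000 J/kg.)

m_melted ≈ 0.0264 kg

Water can give up m c ΔT = 0.134·4180·24.3 = 13611 J before reaching 0 °C.
Warming the ice to 0 °C takes 0.187·2090·12.3 = 4807.2 J, leaving 8803.7 J for melting.
Melting all 0.187 kg of ice would need 0.187·334000 = 62458 J.
8803.7 J < 62458 J, so only part of the ice melts and the system sits at 0 °C.
m_melt = 8803.7 / L_f = 0.02636 kg.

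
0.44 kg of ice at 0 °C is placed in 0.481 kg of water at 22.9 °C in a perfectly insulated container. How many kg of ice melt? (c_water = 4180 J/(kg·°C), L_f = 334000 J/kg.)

m_melted ≈ 0.138 kg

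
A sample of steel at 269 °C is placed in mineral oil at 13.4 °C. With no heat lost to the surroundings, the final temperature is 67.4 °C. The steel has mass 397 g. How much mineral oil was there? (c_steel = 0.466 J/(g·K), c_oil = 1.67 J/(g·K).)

m ≈ 414 g

|Q_steel| = |Q_oil|:
397×0.466×(269 − 67.4) = m×1.67×(67.4 − 13.4)
90.18 m = 37296  ⇒  m ≈ 413.6 g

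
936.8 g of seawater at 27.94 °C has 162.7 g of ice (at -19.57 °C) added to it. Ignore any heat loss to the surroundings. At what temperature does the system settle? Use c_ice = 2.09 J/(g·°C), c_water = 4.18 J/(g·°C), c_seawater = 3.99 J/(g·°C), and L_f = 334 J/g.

T_f ≈ 9.8 °C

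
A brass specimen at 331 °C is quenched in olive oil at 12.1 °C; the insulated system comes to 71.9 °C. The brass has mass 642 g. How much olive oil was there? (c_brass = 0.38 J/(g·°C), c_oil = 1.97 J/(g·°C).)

m ≈ 537 g

Heat gained plus heat lost sum to zero:
642×0.38×(71.9 − 331) + m×1.97×(71.9 − 12.1) = 0
117.81 m = 63210
m = 63210/117.81 ≈ 536.6 g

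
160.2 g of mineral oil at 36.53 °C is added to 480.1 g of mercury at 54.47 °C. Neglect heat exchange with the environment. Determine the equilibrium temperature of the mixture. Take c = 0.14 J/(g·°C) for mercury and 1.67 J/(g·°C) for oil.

T_f ≈ 40.1 °C

Heat lost by the mercury equals heat gained by the oil:
480.1×0.14×(54.47 − T) = 160.2×1.67×(T − 36.53)
67.21(54.47 − T) = 267.53(T − 36.53)
334.75 T = 13434  ⇒  T ≈ 40.13 °C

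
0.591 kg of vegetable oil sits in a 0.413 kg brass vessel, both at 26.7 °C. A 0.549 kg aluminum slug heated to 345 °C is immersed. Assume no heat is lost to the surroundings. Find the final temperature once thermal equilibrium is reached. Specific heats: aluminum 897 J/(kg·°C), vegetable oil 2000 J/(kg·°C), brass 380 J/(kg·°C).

T_f ≈ 112.3 °C

Let T be the final temperature. ΣQ_i = 0:
0.549×897×(T − 345) + 0.591×2000×(T − 26.7) + 0.413×380×(T − 26.7) = 0
1831.4 T = 205646
T = 205646/1831.4 ≈ 112.29 °C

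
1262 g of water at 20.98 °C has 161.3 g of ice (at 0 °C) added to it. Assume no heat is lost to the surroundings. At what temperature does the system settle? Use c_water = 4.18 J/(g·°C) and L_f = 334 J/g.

T_f ≈ 9.5 °C

Taking heat into each body as positive, Σ m c ΔT = 0:
latent heat to melt: 161.3×334 = 53874
  warm the meltwater: 674.23 T
  water cools: 1262×4.18×(T − 20.98) = 5275.2(T − 20.98)
5949.4 T = 110673 − 53874 = 56799
T ≈ 9.55 °C (positive, so assuming full melt was valid).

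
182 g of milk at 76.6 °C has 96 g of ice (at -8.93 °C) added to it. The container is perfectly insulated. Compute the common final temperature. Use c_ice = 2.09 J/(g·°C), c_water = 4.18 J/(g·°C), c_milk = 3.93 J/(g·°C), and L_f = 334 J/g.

Energy conservation, ΣQ = 0:
warm ice to 0 °C: 96×2.09×(0 − (-8.93)) = 1791.7
  fusion: m_ice L_f = 96×334 = 32064
  warm the meltwater: 401.28 T
  milk: 715.26(T − 76.6)
1116.5 T = 54789 − 33856 = 20933
T ≈ 18.75 °C (positive, so assuming full melt was valid).

T_f ≈ 18.7 °C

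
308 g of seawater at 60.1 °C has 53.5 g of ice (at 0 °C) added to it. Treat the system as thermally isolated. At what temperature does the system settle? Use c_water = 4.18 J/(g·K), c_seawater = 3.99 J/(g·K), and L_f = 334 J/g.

Conservation of energy gives ΣQ = 0:
latent heat to melt: 53.5×334 = 17869; meltwater 0→T: 53.5×4.18×T = 223.63 T; seawater: 1228.9(T − 60.1)
1452.6 T = 73858 − 17869 = 55989
T ≈ 38.55 °C — above 0 °C, consistent with complete melting.

T_f ≈ 38.5 °C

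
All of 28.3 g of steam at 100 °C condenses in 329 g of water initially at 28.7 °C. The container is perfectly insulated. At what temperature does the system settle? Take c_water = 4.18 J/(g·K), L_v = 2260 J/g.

T_f ≈ 77.2 °C

Setting the total heat transfer to zero:
latent heat released on condensation: 28.3·2260 = 63958
  condensate cools 100→T: 28.3·4.18·(T − 100) = 118.29(T − 100)
  original water: 1375.2(T − 28.7)
1493.5 T = 63958 + 11829 + 39469 = 115256
T ≈ 77.17 °C (< 100 °C, so full condensation is consistent).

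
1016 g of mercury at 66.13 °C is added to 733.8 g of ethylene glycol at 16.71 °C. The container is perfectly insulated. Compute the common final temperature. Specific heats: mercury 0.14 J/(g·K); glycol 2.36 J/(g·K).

T_f ≈ 20.5 °C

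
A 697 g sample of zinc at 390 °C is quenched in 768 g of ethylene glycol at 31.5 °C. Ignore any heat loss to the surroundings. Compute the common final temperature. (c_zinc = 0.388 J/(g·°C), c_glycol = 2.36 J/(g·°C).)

T_f ≈ 78.0 °C

T_f = Σ m_i c_i T_i / Σ m_i c_i:
T_f = (270.44*390 + 1812.5*31.5) / (270.44 + 1812.5)
    = 162563 / 2082.9 ≈ 78.05 °C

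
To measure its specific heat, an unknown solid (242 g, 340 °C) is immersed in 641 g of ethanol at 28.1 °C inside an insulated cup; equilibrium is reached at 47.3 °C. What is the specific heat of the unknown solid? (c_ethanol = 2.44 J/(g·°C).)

c ≈ 0.424 J/(g·°C)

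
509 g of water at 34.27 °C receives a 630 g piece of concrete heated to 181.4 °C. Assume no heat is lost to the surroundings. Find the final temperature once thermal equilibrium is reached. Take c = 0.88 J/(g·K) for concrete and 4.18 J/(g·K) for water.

With ΣQ=0 the equilibrium temperature is the m·c-weighted mean:
T_f = (554.4*181.4 + 2127.6*34.27) / (554.4 + 2127.6)
    = 173482 / 2682 ≈ 64.68 °C

T_f ≈ 64.7 °C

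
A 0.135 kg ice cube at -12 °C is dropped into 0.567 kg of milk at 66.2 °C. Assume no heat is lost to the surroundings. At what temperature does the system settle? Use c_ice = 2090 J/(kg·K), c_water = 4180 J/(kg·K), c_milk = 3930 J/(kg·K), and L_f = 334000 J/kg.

T_f ≈ 35.5 °C

Conservation of energy gives ΣQ = 0:
warm ice to 0 °C: 0.135×2090×(0 − (-12)) = 3385.8; fusion: m_ice L_f = 0.135×334000 = 45090; meltwater 0→T: 0.135×4180×T = 564.3 T; milk: 2228.3(T − 66.2)
2792.6 T = 147514 − 48476 = 99038
T ≈ 35.46 °C — above 0 °C, consistent with complete melting.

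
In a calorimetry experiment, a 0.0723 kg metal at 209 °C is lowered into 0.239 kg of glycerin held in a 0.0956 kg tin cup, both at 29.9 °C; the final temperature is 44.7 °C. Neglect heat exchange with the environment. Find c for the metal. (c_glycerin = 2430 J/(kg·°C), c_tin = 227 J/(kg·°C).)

c ≈ 751 J/(kg·°C)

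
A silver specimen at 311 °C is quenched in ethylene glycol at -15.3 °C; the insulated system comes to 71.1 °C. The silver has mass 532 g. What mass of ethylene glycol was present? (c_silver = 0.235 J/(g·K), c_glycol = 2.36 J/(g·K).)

m ≈ 147 g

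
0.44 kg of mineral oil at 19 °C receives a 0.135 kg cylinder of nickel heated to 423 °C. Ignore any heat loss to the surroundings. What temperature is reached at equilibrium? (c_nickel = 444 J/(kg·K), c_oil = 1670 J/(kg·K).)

T_f ≈ 49.5 °C

T_f = Σ m_i c_i T_i / Σ m_i c_i:
T_f = (59.94*423 + 734.8*19) / (59.94 + 734.8)
    = 39316 / 794.74 ≈ 49.47 °C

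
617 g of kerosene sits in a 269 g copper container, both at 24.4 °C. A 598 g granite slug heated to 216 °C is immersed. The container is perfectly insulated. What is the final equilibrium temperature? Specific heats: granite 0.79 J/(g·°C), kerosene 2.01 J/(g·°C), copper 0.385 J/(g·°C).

Net heat exchanged in the isolated system is zero:
598×0.79×(T − 216) + 617×2.01×(T − 24.4) + 269×0.385×(T − 24.4) = 0
1816.2 T = 134830
T ≈ 74.24 °C

T_f ≈ 74.2 °C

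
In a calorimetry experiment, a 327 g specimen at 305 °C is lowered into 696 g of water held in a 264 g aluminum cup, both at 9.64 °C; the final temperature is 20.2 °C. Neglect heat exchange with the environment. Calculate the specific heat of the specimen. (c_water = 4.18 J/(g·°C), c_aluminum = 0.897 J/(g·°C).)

Setting the total heat transfer to zero:
327·c·(20.2 − 305) + 696·4.18·(20.2 − 9.64) + 264·0.897·(20.2 − 9.64) = 0
-93130 c = -33223
c = -33223/-93130 ≈ 0.3567 J/(g·°C)

c ≈ 0.357 J/(g·°C)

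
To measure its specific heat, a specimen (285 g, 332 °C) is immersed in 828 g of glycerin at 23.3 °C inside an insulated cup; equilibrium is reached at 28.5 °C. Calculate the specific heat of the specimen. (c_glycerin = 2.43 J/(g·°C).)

m_s c (T_s − T_f) = m_glycerin c_glycerin (T_f − T_0):
285×c×(332 − 28.5) = 828×2.43×(28.5 − 23.3)
86498 c = 10463  ⇒  c ≈ 0.121 J/(g·°C)

c ≈ 0.121 J/(g·°C)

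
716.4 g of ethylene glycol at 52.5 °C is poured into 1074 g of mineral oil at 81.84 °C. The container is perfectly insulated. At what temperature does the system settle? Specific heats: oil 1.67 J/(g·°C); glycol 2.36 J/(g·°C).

Heat lost by the oil equals heat gained by the glycol:
1074×1.67×(81.84 − T) = 716.4×2.36×(T − 52.5)
1793.6(81.84 − T) = 1690.7(T − 52.5)
3484.3 T = 235549  ⇒  T ≈ 67.60 °C

T_f ≈ 67.6 °C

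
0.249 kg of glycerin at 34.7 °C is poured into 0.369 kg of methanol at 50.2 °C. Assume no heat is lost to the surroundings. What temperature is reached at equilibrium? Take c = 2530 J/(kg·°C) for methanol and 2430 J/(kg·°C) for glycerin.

|Q_methanol| = |Q_glycerin|:
0.369·2530·(50.2 − T) = 0.249·2430·(T − 34.7)
933.57(50.2 − T) = 605.07(T − 34.7)
1538.6 T = 67861  ⇒  T ≈ 44.10 °C

T_f ≈ 44.1 °C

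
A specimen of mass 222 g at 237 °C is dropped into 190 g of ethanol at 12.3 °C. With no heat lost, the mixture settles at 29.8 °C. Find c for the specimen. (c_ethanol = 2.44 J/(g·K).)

c ≈ 0.176 J/(g·K)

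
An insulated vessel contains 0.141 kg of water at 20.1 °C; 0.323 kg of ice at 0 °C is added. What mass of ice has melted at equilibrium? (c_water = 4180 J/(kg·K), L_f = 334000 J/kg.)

m_melted ≈ 0.0355 kg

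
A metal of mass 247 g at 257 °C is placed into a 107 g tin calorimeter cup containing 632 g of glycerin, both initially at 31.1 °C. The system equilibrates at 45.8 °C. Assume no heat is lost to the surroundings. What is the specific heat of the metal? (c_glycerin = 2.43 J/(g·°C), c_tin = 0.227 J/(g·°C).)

c ≈ 0.44 J/(g·°C)

Conservation of energy gives ΣQ = 0:
247×c×(45.8 − 257) + 632×2.43×(45.8 − 31.1) + 107×0.227×(45.8 − 31.1) = 0
-52166 c = -22933
c = -22933/-52166 ≈ 0.4396 J/(g·°C)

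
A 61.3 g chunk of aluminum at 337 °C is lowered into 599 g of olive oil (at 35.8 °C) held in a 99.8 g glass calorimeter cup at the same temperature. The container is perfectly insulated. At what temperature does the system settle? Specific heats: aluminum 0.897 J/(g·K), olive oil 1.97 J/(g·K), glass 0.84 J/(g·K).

T_f ≈ 48.4 °C

Let T be the final temperature. ΣQ_i = 0:
61.3×0.897×(T − 337) + 599×1.97×(T − 35.8) + 99.8×0.84×(T − 35.8) = 0
(54.99 + 1180 + 83.83) T = 54.99×337 + 1180×35.8 + 83.83×35.8
T = 63777/1318.8 ≈ 48.36 °C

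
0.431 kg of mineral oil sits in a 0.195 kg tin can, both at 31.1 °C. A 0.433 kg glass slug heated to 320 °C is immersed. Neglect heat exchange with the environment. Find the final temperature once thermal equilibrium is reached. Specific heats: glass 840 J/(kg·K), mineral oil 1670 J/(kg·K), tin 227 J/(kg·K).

T_f ≈ 124.3 °C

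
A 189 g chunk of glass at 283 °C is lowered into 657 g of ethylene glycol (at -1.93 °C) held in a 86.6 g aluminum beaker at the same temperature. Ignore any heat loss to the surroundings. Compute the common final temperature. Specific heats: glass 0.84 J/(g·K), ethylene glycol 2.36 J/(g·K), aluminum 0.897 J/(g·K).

T_f ≈ 23.4 °C

Setting the total heat transfer to zero:
189×0.84×(T − 283) + 657×2.36×(T − (-1.93)) + 86.6×0.897×(T − (-1.93)) = 0
158.76(T − 283) + 1550.5(T − (-1.93)) + 77.68(T − (-1.93)) = 0
(158.76 + 1550.5 + 77.68) T = 158.76×283 + 1550.5×(-1.93) + 77.68×(-1.93)
T ≈ 23.38 °C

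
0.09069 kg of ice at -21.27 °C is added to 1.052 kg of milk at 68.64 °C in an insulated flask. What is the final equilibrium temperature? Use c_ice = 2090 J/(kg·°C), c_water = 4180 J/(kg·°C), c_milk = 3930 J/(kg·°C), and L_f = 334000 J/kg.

Energy balance with sensible and latent terms:
ice -21.27→0 °C: 0.09069·2090·21.27 = 4031.6; latent heat to melt: 0.09069·334000 = 30290; warm the meltwater: 379.08 T; milk: 4134.4(T − 68.64)
4513.4 T = 283782 − 34322 = 249460
T ≈ 55.27 °C. Since T > 0 °C, the all-ice-melts assumption holds.

T_f ≈ 55.3 °C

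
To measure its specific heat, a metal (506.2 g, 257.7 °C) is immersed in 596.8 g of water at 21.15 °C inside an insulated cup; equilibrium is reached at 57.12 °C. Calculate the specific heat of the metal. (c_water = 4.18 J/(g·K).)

c ≈ 0.884 J/(g·K)

Let T be the final temperature. ΣQ_i = 0:
506.2×c×(57.12 − 257.7) + 596.8×4.18×(57.12 − 21.15) = 0
-101534 c = -89732
c = -89732/-101534 ≈ 0.8838 J/(g·K)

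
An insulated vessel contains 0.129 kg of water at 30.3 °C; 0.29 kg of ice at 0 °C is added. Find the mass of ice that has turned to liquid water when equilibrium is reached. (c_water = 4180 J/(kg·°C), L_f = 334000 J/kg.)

m_melted ≈ 0.0489 kg

Cooling the water to 0 °C releases 0.129×4180×30.3 = 16338 J.
Melting all 0.29 kg of ice would need 0.29×334000 = 96860 J.
16338 J < 96860 J, so only part of the ice melts and the system sits at 0 °C.
Mass melted = 16338/334000 ≈ 0.04892 kg.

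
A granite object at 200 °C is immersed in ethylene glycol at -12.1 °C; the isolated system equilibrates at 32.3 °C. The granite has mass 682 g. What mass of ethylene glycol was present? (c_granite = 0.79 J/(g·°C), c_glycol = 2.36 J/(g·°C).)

m ≈ 862 g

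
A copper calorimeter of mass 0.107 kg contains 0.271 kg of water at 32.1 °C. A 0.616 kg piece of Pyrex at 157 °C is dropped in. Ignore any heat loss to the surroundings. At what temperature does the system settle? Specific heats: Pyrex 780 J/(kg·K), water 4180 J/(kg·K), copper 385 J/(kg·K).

T_f ≈ 68.4 °C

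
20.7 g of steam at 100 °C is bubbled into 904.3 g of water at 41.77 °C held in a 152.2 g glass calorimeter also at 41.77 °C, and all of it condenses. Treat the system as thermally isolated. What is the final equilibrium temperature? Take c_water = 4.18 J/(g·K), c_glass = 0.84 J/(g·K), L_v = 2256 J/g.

T_f ≈ 54.7 °C

Energy balance with sensible and latent terms:
latent heat released on condensation: 20.7·2256 = 46699; condensed water 100 °C→T: 86.53(T − 100); water warms: 904.3·4.18·(T − 41.77) = 3780(T − 41.77); glass cup: 152.2·0.84·(T − 41.77) = 127.85(T − 41.77)
3994.3 T = 46699 + 8652.6 + 163230 = 218582
T ≈ 54.72 °C, under the boiling point, so the assumption holds.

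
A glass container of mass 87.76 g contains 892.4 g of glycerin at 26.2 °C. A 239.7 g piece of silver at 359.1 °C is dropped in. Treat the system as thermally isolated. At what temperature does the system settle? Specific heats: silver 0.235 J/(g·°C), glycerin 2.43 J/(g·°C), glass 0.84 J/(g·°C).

Conservation of energy gives ΣQ = 0:
239.7*0.235*(T − 359.1) + 892.4*2.43*(T − 26.2) + 87.76*0.84*(T − 26.2) = 0
56.33(T − 359.1) + 2168.5(T − 26.2) + 73.72(T − 26.2) = 0
2298.6 T = 78975
T = 78975/2298.6 ≈ 34.36 °C

T_f ≈ 34.4 °C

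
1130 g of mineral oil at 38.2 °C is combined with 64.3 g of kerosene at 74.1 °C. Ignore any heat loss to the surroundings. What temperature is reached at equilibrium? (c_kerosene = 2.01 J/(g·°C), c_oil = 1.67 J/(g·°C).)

T_f ≈ 40.5 °C

Net heat exchanged in the isolated system is zero:
64.3·2.01·(T − 74.1) + 1130·1.67·(T − 38.2) = 0
129.24(T − 74.1) + 1887.1(T − 38.2) = 0
2016.3 T = 81664
T = 81664 / 2016.3 = 40.5 °C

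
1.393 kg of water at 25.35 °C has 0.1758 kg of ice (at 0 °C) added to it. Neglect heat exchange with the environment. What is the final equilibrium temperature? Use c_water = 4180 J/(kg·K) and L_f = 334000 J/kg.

T_f ≈ 13.6 °C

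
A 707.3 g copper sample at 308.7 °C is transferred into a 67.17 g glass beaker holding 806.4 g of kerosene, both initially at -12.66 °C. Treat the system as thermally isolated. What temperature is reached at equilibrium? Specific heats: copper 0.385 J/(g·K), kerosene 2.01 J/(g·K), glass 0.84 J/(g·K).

T_f = Σ m_i c_i T_i / Σ m_i c_i:
T_f = (272.31×308.7 + 1620.9×(-12.66) + 56.42×(-12.66)) / (272.31 + 1620.9 + 56.42)
    = 62828 / 1949.6 ≈ 32.23 °C

T_f ≈ 32.2 °C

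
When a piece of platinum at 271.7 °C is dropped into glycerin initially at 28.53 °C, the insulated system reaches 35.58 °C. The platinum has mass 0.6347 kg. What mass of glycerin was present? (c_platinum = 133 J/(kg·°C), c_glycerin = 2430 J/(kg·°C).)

m ≈ 1.16 kg

Heat lost by the platinum = heat gained by the glycerin:
0.6347×133×(271.7 − 35.58) = m×2430×(35.58 − 28.53)
17131 m = 19932  ⇒  m ≈ 1.163 kg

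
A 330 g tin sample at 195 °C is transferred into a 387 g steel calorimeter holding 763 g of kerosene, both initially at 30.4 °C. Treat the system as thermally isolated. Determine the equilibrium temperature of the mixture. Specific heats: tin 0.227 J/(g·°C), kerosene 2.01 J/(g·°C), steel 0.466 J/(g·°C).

With ΣQ=0 the equilibrium temperature is the m·c-weighted mean:
T_f = (74.91×195 + 1533.6×30.4 + 180.34×30.4) / (74.91 + 1533.6 + 180.34)
    = 66712 / 1788.9 ≈ 37.29 °C

T_f ≈ 37.3 °C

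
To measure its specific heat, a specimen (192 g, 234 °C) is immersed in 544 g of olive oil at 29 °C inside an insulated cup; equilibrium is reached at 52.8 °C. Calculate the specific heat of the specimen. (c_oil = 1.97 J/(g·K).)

Heat lost by the specimen = heat gained by the oil:
192×c×(234 − 52.8) = 544×1.97×(52.8 − 29)
34790 c = 25506  ⇒  c ≈ 0.7331 J/(g·K)

c ≈ 0.733 J/(g·K)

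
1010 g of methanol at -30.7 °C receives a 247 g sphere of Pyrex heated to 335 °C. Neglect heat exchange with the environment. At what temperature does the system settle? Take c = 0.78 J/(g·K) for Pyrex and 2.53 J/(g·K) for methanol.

T_f ≈ -5.1 °C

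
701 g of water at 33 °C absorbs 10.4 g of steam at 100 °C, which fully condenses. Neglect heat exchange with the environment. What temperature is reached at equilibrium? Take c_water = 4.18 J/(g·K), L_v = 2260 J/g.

Taking heat into each body as positive, Σ m c ΔT = 0:
steam→water at 100 °C releases m L_v = 10.4×2260 = 23504
  condensed water 100 °C→T: 43.47(T − 100)
  water warms: 701×4.18×(T − 33) = 2930.2(T − 33)
2973.7 T = 23504 + 4347.2 + 96696 = 124547
T ≈ 41.88 °C (< 100 °C, so full condensation is consistent).

T_f ≈ 41.9 °C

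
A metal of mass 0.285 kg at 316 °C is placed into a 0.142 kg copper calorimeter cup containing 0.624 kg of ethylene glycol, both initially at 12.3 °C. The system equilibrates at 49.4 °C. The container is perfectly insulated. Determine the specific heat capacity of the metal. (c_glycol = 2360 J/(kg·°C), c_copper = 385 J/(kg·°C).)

c ≈ 746 J/(kg·°C)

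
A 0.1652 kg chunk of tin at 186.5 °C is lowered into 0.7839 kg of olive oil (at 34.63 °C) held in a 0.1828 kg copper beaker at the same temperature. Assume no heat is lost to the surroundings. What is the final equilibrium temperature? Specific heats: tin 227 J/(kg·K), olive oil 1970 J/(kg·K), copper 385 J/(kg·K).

T_f = Σ m_i c_i T_i / Σ m_i c_i:
T_f = (37.5*186.5 + 1544.3*34.63 + 70.38*34.63) / (37.5 + 1544.3 + 70.38)
    = 62910 / 1652.2 ≈ 38.08 °C

T_f ≈ 38.1 °C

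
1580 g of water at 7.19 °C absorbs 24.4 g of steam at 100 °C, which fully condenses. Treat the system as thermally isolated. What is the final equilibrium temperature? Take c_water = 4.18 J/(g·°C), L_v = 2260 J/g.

Net heat exchanged in the isolated system is zero:
latent heat released on condensation: 24.4·2260 = 55144
  condensed water 100 °C→T: 101.99(T − 100)
  water warms: 1580·4.18·(T − 7.19) = 6604.4(T − 7.19)
6706.4 T = 55144 + 10199 + 47486 = 112829
T ≈ 16.82 °C (< 100 °C, so full condensation is consistent).

T_f ≈ 16.8 °C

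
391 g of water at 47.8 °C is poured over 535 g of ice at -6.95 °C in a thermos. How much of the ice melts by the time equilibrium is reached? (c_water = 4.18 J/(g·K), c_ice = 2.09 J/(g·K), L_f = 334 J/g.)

m_melted ≈ 211 g

Cooling the water to 0 °C releases 391·4.18·47.8 = 78123 J.
Of that, 535·2.09·6.95 = 7771.1 J goes to bring the ice to 0 °C, leaving 70352 J.
To melt every bit of ice: 535·334 = 178690 J.
70352 J < 178690 J, so only part of the ice melts and the system sits at 0 °C.
m_melted·334 = 70352  ⇒  m_melted ≈ 210.6 g.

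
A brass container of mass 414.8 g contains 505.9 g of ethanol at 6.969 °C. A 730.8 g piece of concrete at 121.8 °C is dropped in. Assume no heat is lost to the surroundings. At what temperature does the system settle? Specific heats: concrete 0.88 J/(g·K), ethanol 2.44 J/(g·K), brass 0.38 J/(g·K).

T_f ≈ 43.3 °C

Energy conservation, ΣQ = 0:
730.8·0.88·(T − 121.8) + 505.9·2.44·(T − 6.969) + 414.8·0.38·(T − 6.969) = 0
643.1(T − 121.8) + 1234.4(T − 6.969) + 157.62(T − 6.969) = 0
2035.1 T = 88031
T ≈ 43.26 °C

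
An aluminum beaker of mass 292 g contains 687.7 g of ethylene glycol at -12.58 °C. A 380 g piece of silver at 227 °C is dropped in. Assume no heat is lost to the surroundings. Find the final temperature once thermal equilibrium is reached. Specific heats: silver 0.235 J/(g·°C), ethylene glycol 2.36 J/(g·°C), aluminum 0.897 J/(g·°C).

T_f ≈ -1.7 °C

Heat gained plus heat lost sum to zero:
380×0.235×(T − 227) + 687.7×2.36×(T − (-12.58)) + 292×0.897×(T − (-12.58)) = 0
89.3(T − 227) + 1623(T − (-12.58)) + 261.92(T − (-12.58)) = 0
(89.3 + 1623 + 261.92) T = 89.3×227 + 1623×(-12.58) + 261.92×(-12.58)
T ≈ -1.74 °C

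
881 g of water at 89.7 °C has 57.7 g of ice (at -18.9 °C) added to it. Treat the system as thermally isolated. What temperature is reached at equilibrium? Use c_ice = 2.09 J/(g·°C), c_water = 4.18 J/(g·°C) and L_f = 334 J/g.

T_f ≈ 78.7 °C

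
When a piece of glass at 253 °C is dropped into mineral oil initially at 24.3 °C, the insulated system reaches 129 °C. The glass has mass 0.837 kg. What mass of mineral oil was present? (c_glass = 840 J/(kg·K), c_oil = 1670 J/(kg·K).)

Conservation of energy gives ΣQ = 0:
0.837·840·(129 − 253) + m·1670·(129 − 24.3) = 0
174849 m = 87182
m = 87182/174849 ≈ 0.4986 kg

m ≈ 0.499 kg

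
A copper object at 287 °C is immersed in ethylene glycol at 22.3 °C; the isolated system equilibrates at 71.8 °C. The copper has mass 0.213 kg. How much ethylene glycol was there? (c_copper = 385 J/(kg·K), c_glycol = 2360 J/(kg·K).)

m ≈ 0.151 kg

Heat lost by the copper = heat gained by the glycol:
0.213·385·(287 − 71.8) = m·2360·(71.8 − 22.3)
116820 m = 17647  ⇒  m ≈ 0.1511 kg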